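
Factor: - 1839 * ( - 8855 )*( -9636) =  - 156915948420 = - 2^2 *3^2*5^1 * 7^1*11^2*23^1*73^1*613^1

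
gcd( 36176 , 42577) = 1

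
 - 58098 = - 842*69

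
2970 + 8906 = 11876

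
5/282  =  5/282= 0.02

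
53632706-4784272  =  48848434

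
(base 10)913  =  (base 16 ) 391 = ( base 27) 16M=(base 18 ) 2ed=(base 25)1bd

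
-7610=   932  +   - 8542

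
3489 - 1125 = 2364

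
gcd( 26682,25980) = 6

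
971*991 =962261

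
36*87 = 3132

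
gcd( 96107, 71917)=1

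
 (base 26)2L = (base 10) 73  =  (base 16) 49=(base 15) 4d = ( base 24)31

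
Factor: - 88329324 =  -2^2*3^1*397^1*18541^1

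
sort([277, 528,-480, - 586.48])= [- 586.48,-480, 277,528]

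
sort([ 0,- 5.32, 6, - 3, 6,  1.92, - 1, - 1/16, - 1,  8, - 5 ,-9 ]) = [ - 9, -5.32, - 5, - 3, - 1,-1,-1/16,0,1.92, 6, 6, 8]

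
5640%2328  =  984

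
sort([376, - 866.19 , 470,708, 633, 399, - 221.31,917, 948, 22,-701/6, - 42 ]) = [ - 866.19, - 221.31,-701/6, - 42,22, 376,399,  470,  633, 708 , 917, 948] 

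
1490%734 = 22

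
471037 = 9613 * 49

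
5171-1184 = 3987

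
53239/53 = 1004 + 27/53 = 1004.51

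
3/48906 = 1/16302 = 0.00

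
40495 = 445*91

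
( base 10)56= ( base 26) 24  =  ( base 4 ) 320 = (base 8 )70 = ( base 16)38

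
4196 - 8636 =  - 4440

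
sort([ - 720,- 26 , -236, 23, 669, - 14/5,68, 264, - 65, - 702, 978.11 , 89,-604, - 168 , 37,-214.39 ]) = [-720,  -  702,-604 , - 236, - 214.39, - 168 ,-65, - 26 , - 14/5, 23, 37, 68,89,264,669, 978.11]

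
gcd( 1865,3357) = 373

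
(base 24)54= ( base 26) 4k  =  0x7c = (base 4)1330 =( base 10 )124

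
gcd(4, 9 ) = 1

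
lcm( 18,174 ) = 522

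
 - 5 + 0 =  - 5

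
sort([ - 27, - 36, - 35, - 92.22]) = [ - 92.22, - 36, - 35 , - 27 ]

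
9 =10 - 1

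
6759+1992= 8751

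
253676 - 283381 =- 29705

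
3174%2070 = 1104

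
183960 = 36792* 5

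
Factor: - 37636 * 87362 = -3287956232 = -  2^3*11^2* 19^2*97^2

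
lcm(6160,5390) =43120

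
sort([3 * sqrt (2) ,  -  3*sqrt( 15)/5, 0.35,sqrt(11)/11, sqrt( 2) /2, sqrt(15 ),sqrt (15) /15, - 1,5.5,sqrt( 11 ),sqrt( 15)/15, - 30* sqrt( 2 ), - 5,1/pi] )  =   [ - 30 *sqrt( 2),  -  5, - 3*sqrt( 15 )/5, - 1, sqrt( 15)/15, sqrt( 15) /15,sqrt(11)/11 , 1/pi, 0.35, sqrt(2 )/2,sqrt (11),sqrt(15), 3*sqrt(2),5.5]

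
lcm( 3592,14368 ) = 14368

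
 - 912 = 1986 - 2898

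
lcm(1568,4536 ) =127008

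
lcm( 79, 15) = 1185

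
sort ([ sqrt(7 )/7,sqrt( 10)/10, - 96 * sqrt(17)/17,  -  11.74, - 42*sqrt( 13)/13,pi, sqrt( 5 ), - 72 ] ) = [-72,-96*sqrt(17 )/17, - 11.74,-42*sqrt( 13)/13, sqrt ( 10)/10, sqrt(7)/7,sqrt(5), pi ]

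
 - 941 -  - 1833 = 892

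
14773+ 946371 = 961144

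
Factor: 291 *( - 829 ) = - 241239 = -  3^1*97^1*829^1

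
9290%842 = 28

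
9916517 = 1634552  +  8281965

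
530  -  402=128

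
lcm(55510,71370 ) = 499590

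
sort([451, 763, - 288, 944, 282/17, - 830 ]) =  [ - 830, - 288, 282/17,451, 763, 944] 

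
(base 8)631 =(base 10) 409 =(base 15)1C4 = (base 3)120011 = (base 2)110011001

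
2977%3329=2977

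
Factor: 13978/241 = 58 = 2^1 * 29^1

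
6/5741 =6/5741 = 0.00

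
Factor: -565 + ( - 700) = -1265 = -5^1*11^1*23^1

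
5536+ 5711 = 11247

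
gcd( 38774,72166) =2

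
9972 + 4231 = 14203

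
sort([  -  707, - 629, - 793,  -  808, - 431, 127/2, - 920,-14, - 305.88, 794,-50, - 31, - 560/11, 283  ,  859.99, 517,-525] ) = [ - 920,-808, - 793,  -  707, -629, - 525, - 431, - 305.88, - 560/11, -50,-31,-14,  127/2,283, 517, 794, 859.99]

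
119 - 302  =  -183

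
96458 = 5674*17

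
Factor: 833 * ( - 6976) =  - 5811008 = - 2^6*7^2*17^1*109^1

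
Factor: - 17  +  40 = 23 = 23^1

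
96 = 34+62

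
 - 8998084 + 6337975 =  - 2660109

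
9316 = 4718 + 4598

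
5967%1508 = 1443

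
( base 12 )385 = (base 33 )G5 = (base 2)1000010101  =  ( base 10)533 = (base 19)191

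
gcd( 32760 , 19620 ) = 180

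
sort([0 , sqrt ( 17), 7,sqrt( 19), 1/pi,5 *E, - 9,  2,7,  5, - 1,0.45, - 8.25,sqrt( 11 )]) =[ - 9,-8.25, - 1,0,1/pi,0.45,2, sqrt( 11 ), sqrt(17), sqrt( 19),  5,7, 7,5*E ]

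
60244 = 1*60244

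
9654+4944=14598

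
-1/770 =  - 1 + 769/770 = -  0.00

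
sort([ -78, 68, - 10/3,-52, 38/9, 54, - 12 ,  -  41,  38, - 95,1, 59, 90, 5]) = [-95, - 78, - 52, - 41, - 12, - 10/3,1, 38/9, 5 , 38, 54, 59,68, 90]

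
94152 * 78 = 7343856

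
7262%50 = 12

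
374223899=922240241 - 548016342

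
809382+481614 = 1290996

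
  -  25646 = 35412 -61058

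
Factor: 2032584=2^3*3^1*84691^1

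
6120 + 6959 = 13079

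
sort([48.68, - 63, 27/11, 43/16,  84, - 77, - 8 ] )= [-77, - 63, - 8, 27/11,43/16, 48.68,84]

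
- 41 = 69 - 110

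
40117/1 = 40117 = 40117.00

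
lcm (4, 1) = 4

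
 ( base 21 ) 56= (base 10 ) 111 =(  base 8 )157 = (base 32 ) 3F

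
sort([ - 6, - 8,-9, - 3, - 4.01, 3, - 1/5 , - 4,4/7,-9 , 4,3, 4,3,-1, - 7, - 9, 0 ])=[-9, - 9, - 9, - 8 , - 7, - 6, - 4.01, - 4,-3, - 1, - 1/5,0,  4/7,3, 3, 3,4,4 ]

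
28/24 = 7/6 = 1.17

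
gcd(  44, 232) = 4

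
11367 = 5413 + 5954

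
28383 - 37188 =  - 8805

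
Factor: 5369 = 7^1*13^1*59^1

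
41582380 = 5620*7399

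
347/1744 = 347/1744 = 0.20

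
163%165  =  163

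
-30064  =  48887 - 78951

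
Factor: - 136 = -2^3 * 17^1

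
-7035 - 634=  - 7669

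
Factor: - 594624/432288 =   -  2^1*3^( - 1)* 79^(-1)*163^1 = -326/237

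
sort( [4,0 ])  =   [ 0,4]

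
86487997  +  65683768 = 152171765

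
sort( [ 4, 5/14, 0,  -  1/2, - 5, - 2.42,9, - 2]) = [-5, - 2.42, - 2, - 1/2,0,5/14,4, 9 ] 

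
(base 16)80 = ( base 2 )10000000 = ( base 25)53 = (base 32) 40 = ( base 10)128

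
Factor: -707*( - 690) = 2^1*3^1*5^1*7^1*  23^1 * 101^1  =  487830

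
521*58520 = 30488920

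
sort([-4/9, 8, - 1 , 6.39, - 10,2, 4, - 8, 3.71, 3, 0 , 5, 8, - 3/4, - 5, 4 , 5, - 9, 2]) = [  -  10, - 9, - 8, - 5, - 1, - 3/4, - 4/9, 0, 2, 2 , 3,3.71,4, 4,5, 5,6.39, 8, 8]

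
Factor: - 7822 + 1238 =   -  2^3*823^1=- 6584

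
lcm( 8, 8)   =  8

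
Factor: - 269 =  - 269^1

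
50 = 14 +36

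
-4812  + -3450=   -  8262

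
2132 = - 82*(-26 )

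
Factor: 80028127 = 109^1*734203^1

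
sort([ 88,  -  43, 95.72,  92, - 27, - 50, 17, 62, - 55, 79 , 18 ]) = [ - 55 , - 50,-43, - 27, 17, 18, 62,79, 88, 92, 95.72 ] 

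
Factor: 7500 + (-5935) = 1565=5^1 * 313^1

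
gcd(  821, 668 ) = 1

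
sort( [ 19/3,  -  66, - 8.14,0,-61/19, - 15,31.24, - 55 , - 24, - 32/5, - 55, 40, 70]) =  [-66, - 55, - 55, - 24, - 15, - 8.14, - 32/5, - 61/19, 0,19/3, 31.24,40, 70]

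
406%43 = 19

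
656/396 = 164/99 = 1.66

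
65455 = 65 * 1007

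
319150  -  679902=-360752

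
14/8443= 14/8443=0.00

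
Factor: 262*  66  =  2^2 * 3^1* 11^1*131^1 = 17292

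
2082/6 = 347 = 347.00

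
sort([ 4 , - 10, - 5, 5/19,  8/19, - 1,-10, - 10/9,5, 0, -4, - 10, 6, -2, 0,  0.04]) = [ - 10,  -  10,-10, - 5,-4,-2, - 10/9, - 1, 0 , 0, 0.04, 5/19, 8/19, 4 , 5 , 6]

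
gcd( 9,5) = 1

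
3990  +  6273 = 10263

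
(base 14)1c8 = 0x174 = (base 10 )372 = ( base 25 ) EM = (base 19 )10B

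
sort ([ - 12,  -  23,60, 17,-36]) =[-36, - 23,-12, 17, 60]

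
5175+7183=12358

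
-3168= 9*(  -  352) 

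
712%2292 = 712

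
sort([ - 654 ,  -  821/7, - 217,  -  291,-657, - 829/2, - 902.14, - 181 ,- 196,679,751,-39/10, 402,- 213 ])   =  [ - 902.14, - 657, - 654, - 829/2, - 291, - 217,-213, -196, - 181, - 821/7,-39/10, 402,679,751]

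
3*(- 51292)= -153876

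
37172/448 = 82 + 109/112=82.97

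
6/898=3/449 =0.01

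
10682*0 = 0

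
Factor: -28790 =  - 2^1*5^1*2879^1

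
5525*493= 2723825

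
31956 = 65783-33827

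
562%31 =4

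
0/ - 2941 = 0/1 = -0.00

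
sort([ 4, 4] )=[ 4,4 ]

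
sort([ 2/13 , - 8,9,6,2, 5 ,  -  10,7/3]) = [- 10, - 8, 2/13,  2,  7/3,5,6, 9 ] 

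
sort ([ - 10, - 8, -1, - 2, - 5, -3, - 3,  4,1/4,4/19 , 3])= [ - 10, -8, -5 ,-3,-3, - 2,-1,4/19 , 1/4,3,  4] 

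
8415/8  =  8415/8 = 1051.88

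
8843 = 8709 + 134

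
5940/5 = 1188=1188.00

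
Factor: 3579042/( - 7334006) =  - 1789521/3667003 = - 3^1 * 596507^1*3667003^( - 1)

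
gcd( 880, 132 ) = 44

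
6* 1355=8130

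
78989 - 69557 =9432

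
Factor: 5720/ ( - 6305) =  - 2^3*11^1*97^ (-1)  =  -88/97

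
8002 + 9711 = 17713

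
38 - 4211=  - 4173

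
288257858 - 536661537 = -248403679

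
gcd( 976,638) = 2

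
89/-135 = -89/135 = - 0.66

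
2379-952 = 1427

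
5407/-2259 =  - 3 + 1370/2259 = - 2.39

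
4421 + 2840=7261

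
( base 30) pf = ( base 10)765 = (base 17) 2b0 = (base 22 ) 1ch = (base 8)1375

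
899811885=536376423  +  363435462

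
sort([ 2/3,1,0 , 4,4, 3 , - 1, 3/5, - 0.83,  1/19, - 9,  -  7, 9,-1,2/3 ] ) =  [ - 9,-7,  -  1, - 1, - 0.83,  0,1/19,3/5, 2/3, 2/3, 1, 3, 4, 4,9]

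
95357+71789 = 167146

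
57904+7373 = 65277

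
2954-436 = 2518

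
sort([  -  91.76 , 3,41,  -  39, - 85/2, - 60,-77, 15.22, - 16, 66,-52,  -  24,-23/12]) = [- 91.76, - 77,- 60, - 52,-85/2 , - 39, - 24, - 16,-23/12,  3, 15.22,41, 66 ]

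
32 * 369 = 11808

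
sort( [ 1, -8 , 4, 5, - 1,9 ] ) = [ -8 , - 1 , 1, 4,5,  9 ]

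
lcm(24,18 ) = 72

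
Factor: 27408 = 2^4 * 3^1*571^1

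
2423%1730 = 693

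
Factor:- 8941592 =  - 2^3*11^1 * 17^1*43^1*139^1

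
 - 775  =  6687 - 7462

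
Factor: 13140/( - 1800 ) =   -  2^( - 1 ) * 5^(-1 )*73^1 = - 73/10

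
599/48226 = 599/48226=0.01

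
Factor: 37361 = 37361^1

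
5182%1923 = 1336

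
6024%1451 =220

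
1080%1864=1080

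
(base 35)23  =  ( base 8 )111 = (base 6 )201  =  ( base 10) 73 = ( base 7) 133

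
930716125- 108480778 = 822235347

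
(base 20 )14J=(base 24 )kj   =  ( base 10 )499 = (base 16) 1f3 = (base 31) G3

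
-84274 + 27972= - 56302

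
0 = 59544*0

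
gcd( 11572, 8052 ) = 44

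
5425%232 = 89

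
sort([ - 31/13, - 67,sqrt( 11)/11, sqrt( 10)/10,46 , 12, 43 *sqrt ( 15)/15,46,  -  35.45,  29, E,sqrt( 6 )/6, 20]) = [  -  67,-35.45,-31/13, sqrt( 11) /11,sqrt( 10 )/10, sqrt (6)/6,E,43*sqrt( 15)/15, 12,20,29, 46,46]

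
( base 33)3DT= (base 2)111010001101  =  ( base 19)A61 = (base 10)3725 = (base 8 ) 7215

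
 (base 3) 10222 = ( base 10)107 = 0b1101011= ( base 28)3n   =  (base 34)35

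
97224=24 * 4051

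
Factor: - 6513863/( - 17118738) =2^( - 1 ) * 3^( - 2)*7^( - 2)*13^ ( - 1)*73^1*1493^( - 1) * 89231^1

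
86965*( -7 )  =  -608755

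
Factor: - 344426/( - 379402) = 172213/189701 = 172213^1 * 189701^ ( - 1)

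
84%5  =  4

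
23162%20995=2167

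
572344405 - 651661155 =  - 79316750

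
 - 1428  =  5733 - 7161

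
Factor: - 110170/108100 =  - 479/470 = - 2^(-1)*5^( -1 )*47^( - 1 )*479^1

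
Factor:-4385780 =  - 2^2*5^1*7^1*31327^1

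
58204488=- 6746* (-8628)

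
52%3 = 1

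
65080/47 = 65080/47 = 1384.68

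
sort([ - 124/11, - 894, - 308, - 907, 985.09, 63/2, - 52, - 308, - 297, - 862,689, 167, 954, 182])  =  [-907, - 894, - 862, - 308, - 308,-297 , - 52, - 124/11, 63/2,167, 182,689,954 , 985.09 ]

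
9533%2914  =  791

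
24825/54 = 8275/18  =  459.72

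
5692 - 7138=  - 1446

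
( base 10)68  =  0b1000100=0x44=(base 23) 2M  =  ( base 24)2K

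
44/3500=11/875 = 0.01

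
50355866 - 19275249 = 31080617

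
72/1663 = 72/1663 = 0.04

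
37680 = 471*80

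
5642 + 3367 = 9009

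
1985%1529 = 456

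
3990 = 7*570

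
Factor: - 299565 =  - 3^3 * 5^1*7^1*317^1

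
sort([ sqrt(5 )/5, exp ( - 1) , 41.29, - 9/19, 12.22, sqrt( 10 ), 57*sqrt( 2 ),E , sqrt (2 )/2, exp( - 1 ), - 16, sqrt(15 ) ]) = [ - 16, - 9/19, exp(-1),exp ( - 1 ),sqrt(5 )/5,sqrt(2)/2,E,sqrt( 10 ),sqrt ( 15),  12.22, 41.29, 57*sqrt (2)]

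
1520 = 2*760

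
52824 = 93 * 568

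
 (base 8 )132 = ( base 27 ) 39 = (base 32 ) 2q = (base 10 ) 90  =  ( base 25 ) 3f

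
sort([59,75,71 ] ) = [59,71,75]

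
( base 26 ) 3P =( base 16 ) 67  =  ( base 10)103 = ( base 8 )147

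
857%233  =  158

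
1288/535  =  2+218/535 = 2.41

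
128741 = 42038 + 86703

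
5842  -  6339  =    -  497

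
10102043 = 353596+9748447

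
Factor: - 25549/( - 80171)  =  29/91= 7^ ( - 1)*13^( - 1 )*29^1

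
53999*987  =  53297013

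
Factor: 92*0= 0 = 0^1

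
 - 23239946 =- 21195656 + -2044290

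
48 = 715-667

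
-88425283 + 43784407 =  - 44640876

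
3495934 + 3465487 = 6961421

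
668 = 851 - 183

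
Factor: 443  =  443^1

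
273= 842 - 569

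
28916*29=838564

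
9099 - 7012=2087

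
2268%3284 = 2268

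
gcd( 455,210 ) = 35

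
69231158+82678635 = 151909793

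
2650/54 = 49 + 2/27 = 49.07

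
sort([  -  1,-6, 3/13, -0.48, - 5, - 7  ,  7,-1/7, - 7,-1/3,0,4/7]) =[  -  7 , - 7,-6, - 5,-1,-0.48,-1/3, -1/7, 0,3/13,4/7,7 ] 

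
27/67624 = 27/67624 = 0.00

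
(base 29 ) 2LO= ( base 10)2315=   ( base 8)4413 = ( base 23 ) 48F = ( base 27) 34k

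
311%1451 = 311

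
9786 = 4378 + 5408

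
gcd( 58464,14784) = 672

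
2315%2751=2315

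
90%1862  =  90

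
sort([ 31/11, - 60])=[ - 60, 31/11] 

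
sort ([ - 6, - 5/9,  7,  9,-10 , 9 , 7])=[ -10, - 6, - 5/9 , 7, 7 , 9 , 9]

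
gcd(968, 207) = 1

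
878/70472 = 439/35236 = 0.01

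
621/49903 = 621/49903 = 0.01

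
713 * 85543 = 60992159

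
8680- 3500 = 5180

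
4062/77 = 4062/77 = 52.75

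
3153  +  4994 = 8147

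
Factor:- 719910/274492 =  - 855/326  =  - 2^( - 1 )*3^2 * 5^1 * 19^1*163^(  -  1)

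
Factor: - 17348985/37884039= - 5782995/12628013= - 3^4*5^1* 109^1 * 131^1*12628013^( - 1) 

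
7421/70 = 7421/70 = 106.01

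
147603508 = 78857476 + 68746032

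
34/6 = 5  +  2/3 = 5.67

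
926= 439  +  487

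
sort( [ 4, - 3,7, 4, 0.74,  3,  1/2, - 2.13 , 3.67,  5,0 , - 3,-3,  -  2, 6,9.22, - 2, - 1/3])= [ - 3, - 3, - 3, - 2.13, - 2,  -  2, - 1/3,0, 1/2,0.74  ,  3 , 3.67 , 4,  4 , 5,6, 7,  9.22]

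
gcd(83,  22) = 1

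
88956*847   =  75345732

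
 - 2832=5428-8260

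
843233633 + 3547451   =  846781084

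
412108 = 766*538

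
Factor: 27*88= 2376 = 2^3*3^3*11^1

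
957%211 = 113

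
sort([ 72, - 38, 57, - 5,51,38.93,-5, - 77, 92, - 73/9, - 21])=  [ - 77,-38, - 21, -73/9, -5, - 5,38.93, 51,57,72,92]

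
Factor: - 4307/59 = -73^1= -73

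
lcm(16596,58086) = 116172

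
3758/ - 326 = - 1879/163 = -11.53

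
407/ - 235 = -2 + 63/235 = - 1.73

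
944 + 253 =1197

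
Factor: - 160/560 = -2/7 = - 2^1* 7^( - 1)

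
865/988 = 865/988 = 0.88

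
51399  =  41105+10294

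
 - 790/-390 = 79/39 = 2.03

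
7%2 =1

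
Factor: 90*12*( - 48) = - 2^7*3^4 * 5^1 = - 51840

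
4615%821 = 510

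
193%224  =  193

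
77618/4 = 19404 + 1/2 = 19404.50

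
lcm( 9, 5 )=45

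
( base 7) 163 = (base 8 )136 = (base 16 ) 5e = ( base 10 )94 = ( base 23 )42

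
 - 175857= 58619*( - 3) 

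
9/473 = 9/473=0.02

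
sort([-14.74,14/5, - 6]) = [-14.74,-6,  14/5] 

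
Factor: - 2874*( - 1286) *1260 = 4656914640 =2^4*3^3*5^1*7^1  *  479^1 * 643^1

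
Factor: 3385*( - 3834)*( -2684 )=2^3*3^3*5^1 * 11^1 * 61^1*71^1 * 677^1 = 34833193560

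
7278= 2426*3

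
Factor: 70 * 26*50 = 2^3 *5^3*7^1*13^1 = 91000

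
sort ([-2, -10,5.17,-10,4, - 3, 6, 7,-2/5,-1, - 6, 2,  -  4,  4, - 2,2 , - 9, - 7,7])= [-10, -10, - 9, - 7, -6,-4,  -  3 ,-2 , - 2 ,-1,-2/5,  2, 2,4 , 4,5.17, 6, 7,7] 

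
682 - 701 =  - 19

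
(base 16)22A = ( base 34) GA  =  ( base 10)554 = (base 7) 1421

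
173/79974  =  173/79974 = 0.00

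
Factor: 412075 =5^2*53^1*311^1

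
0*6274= 0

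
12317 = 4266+8051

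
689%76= 5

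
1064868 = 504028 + 560840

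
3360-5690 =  - 2330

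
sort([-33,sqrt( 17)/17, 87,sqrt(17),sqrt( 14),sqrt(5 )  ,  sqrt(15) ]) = [ - 33,sqrt( 17 ) /17,sqrt(5 ),sqrt(14 ),sqrt( 15 ), sqrt ( 17),87] 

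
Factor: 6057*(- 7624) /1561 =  - 46178568/1561 = - 2^3*3^2*7^(-1) * 223^( - 1)*673^1 * 953^1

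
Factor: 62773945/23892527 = 5^1*13^1*17^1*359^ (-1 )*56809^1*66553^( - 1)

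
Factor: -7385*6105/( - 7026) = 15028475/2342 = 2^(-1)*5^2*7^1*11^1*37^1*211^1*1171^( - 1 )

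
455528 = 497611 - 42083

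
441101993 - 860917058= - 419815065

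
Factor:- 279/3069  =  -1/11 = -11^( - 1 )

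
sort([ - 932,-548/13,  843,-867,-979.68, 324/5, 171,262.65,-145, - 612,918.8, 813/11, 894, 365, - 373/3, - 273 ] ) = [ -979.68,-932,-867, - 612, - 273, - 145,  -  373/3, - 548/13,324/5,813/11,  171, 262.65, 365, 843, 894, 918.8 ]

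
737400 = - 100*( - 7374 ) 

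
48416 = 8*6052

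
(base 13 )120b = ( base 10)2546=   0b100111110010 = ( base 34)26U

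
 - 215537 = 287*( - 751)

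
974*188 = 183112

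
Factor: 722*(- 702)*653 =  - 330969132  =  - 2^2*3^3 * 13^1*19^2*653^1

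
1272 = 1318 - 46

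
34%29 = 5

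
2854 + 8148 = 11002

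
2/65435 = 2/65435 = 0.00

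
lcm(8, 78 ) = 312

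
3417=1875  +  1542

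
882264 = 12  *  73522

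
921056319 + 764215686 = 1685272005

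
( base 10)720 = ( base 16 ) 2D0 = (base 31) n7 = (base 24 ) 160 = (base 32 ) MG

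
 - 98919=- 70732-28187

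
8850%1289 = 1116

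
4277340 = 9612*445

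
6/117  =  2/39 = 0.05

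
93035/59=93035/59= 1576.86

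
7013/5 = 7013/5 = 1402.60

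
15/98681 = 15/98681 =0.00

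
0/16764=0  =  0.00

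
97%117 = 97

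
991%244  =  15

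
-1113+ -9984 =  - 11097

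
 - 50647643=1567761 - 52215404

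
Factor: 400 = 2^4 * 5^2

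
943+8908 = 9851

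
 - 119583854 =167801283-287385137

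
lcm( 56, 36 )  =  504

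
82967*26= 2157142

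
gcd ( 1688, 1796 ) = 4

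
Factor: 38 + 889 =3^2*103^1 = 927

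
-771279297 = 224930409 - 996209706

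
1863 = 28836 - 26973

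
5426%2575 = 276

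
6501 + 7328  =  13829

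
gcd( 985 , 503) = 1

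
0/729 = 0 = 0.00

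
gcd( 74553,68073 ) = 3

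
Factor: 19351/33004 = 2^( - 2 )*223^(-1)*523^1 = 523/892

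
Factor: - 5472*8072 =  - 2^8*3^2*19^1*1009^1=- 44169984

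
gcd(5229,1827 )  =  63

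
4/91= 4/91  =  0.04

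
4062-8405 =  -4343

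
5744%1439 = 1427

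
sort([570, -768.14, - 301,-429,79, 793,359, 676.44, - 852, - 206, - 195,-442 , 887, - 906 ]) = [ - 906,-852 , - 768.14,-442 ,-429 ,  -  301, - 206,-195, 79,  359,  570, 676.44,  793, 887]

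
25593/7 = 25593/7 = 3656.14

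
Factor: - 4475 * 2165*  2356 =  - 22825811500 = - 2^2*5^3 * 19^1*31^1*179^1*433^1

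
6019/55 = 109 + 24/55 = 109.44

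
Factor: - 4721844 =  - 2^2*3^1*393487^1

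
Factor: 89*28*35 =2^2*5^1 * 7^2*89^1 = 87220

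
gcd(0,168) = 168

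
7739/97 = 79 + 76/97 = 79.78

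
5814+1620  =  7434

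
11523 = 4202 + 7321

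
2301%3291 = 2301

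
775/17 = 45 + 10/17 = 45.59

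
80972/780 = 20243/195 = 103.81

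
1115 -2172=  - 1057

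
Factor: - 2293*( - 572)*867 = 2^2*3^1*11^1 *13^1*17^2*2293^1= 1137153732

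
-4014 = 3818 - 7832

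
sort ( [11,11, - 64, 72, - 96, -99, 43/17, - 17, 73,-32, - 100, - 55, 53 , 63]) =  [ - 100, - 99, - 96, - 64, - 55, - 32, - 17, 43/17, 11, 11, 53,63,72,73] 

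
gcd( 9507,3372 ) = 3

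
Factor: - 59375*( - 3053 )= 181271875 = 5^5*19^1*43^1* 71^1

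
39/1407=13/469=0.03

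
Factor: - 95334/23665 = - 2^1 *3^1*5^(-1)*4733^( - 1) * 15889^1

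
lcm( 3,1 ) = 3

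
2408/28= 86 = 86.00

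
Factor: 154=2^1* 7^1*11^1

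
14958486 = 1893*7902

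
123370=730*169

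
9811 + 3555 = 13366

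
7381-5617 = 1764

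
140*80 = 11200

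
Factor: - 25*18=-450= - 2^1 *3^2*5^2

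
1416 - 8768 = -7352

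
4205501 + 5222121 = 9427622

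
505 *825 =416625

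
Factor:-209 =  - 11^1*19^1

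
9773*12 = 117276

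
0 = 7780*0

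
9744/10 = 4872/5  =  974.40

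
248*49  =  12152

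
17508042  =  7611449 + 9896593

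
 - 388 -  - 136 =  -  252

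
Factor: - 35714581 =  - 7^2*728869^1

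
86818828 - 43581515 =43237313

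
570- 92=478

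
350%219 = 131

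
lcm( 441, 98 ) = 882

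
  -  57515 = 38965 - 96480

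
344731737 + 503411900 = 848143637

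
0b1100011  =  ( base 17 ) 5e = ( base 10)99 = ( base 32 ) 33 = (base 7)201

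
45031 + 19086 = 64117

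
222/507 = 74/169  =  0.44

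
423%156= 111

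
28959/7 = 4137  =  4137.00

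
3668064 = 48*76418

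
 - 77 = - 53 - 24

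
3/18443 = 3/18443 = 0.00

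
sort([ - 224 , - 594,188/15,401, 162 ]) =[ - 594,-224,188/15 , 162, 401 ]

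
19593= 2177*9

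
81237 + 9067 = 90304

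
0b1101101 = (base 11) 9a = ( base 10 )109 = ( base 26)45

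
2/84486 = 1/42243 = 0.00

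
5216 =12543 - 7327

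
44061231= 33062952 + 10998279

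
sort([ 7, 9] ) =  [ 7,9 ] 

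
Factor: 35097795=3^2* 5^1*83^1*9397^1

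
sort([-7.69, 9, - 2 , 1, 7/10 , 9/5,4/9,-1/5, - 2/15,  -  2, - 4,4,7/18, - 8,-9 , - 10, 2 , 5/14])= [ - 10, - 9 ,-8, - 7.69 , - 4,  -  2,-2, - 1/5,  -  2/15, 5/14, 7/18,4/9, 7/10,1 , 9/5 , 2,4,9] 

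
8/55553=8/55553 = 0.00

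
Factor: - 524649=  - 3^1*179^1*977^1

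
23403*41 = 959523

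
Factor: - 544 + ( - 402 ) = -946 = -2^1*11^1 * 43^1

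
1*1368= 1368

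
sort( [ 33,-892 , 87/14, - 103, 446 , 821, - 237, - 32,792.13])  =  [ - 892, - 237,  -  103, - 32, 87/14 , 33,446,792.13, 821]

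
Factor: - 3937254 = -2^1*3^1*127^1*5167^1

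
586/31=18+28/31=18.90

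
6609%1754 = 1347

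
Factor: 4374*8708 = 2^3*3^7*7^1*311^1 = 38088792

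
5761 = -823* (-7 )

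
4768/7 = 681+1/7 = 681.14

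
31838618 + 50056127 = 81894745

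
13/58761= 13/58761  =  0.00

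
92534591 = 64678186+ 27856405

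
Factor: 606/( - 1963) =-2^1*3^1*13^(-1)*101^1*151^ ( - 1) 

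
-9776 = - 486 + - 9290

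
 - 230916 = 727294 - 958210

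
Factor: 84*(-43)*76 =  - 2^4*3^1* 7^1 * 19^1*  43^1 = - 274512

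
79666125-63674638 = 15991487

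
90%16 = 10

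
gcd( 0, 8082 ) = 8082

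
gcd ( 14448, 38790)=6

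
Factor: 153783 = 3^2 * 7^1 * 2441^1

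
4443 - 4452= - 9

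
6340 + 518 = 6858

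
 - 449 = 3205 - 3654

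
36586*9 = 329274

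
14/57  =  14/57 =0.25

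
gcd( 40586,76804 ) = 182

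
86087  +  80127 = 166214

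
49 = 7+42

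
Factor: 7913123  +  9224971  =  17138094 = 2^1*3^1*2856349^1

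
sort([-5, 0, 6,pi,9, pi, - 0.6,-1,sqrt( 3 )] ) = [ - 5, - 1,  -  0.6,0,sqrt( 3), pi,  pi,6,9] 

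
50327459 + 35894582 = 86222041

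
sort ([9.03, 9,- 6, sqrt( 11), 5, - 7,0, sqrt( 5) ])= [ - 7,-6, 0, sqrt(5),sqrt( 11), 5,9, 9.03 ]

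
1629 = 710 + 919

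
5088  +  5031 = 10119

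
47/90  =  47/90  =  0.52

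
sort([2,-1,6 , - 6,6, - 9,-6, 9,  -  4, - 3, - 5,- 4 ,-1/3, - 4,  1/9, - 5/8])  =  [- 9, - 6,-6, - 5,-4, - 4,-4,-3, - 1,- 5/8, - 1/3,1/9,2,  6, 6, 9]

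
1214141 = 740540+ 473601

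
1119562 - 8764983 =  - 7645421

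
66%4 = 2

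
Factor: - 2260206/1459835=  - 2^1*3^2 *5^( - 1)  *  13^1*37^( - 1 )*607^ ( - 1 )*743^1 = - 173862/112295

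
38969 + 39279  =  78248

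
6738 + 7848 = 14586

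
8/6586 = 4/3293 = 0.00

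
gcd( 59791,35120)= 1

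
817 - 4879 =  - 4062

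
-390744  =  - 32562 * 12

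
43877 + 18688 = 62565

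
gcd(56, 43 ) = 1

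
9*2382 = 21438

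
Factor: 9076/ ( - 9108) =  - 2269/2277 = -3^( - 2 )*11^( - 1)*23^( - 1)*2269^1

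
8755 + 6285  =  15040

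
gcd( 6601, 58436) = 7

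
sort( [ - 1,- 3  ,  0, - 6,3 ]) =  [ - 6,  -  3, - 1,0, 3]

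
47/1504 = 1/32 = 0.03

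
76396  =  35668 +40728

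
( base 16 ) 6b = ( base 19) 5C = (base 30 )3H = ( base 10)107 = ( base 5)412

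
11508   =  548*21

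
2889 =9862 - 6973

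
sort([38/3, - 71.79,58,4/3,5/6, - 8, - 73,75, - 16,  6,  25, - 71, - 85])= [ - 85,  -  73, - 71.79, - 71, - 16, - 8,5/6 , 4/3,6,38/3,25,58,75 ] 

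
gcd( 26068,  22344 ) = 3724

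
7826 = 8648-822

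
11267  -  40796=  - 29529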